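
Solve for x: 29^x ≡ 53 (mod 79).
7

Baby-step giant-step with step n = ⌈√79⌉ = 9.
Baby steps 29^j mod 79 (j:value) for j=0..8: 0:1, 1:29, 2:51, 3:57, 4:73, 5:63, 6:10, 7:53, 8:36.
h = 53 is already in the table at j=7, so x = 7.
Check: 29^7 ≡ 53 (mod 79).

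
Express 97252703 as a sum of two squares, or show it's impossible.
Not possible

Factorization: 97252703 = 89 × 103^3
By Fermat: n is sum of two squares iff every prime p ≡ 3 (mod 4) appears to even power.
Prime(s) ≡ 3 (mod 4) with odd exponent: [(103, 3)]
Therefore 97252703 cannot be expressed as a² + b².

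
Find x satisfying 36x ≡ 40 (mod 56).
x ≡ 12 (mod 14)

gcd(36, 56) = 4, which divides 40, so solutions exist.
Divide through by 4: 9x ≡ 10 (mod 14).
Find 9^(-1) mod 14 by the extended Euclidean algorithm:
14 = 1 × 9 + 5  ⟹  5 = (1)·14 + (-1)·9
9 = 1 × 5 + 4  ⟹  4 = (-1)·14 + (2)·9
5 = 1 × 4 + 1  ⟹  1 = (2)·14 + (-3)·9
So (-3)·9 ≡ 1 (mod 14), i.e. 9^(-1) ≡ -3 ≡ 11 (mod 14).
x ≡ 11 × 10 = 110 ≡ 12 (mod 14).
Check: 36 × 12 = 432 ≡ 40 (mod 56).
x ≡ 12 (mod 14), giving 4 solutions mod 56.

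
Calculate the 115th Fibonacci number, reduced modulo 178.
173

Matrix identity: Q^n = [[F_(n+1), F_n], [F_n, F_(n-1)]] with Q = [[1,1],[1,0]].
n = 115 = 1110011₂. Square-and-multiply, entries mod 178:
Q^1 = [[1,1],[1,0]]
Q^3 = (Q^1)²·Q = [[3,2],[2,1]]
Q^7 = (Q^3)²·Q = [[21,13],[13,8]]
Q^14 = (Q^7)² = [[76,21],[21,55]]
Q^28 = (Q^14)² = [[165,81],[81,84]]
Q^57 = (Q^28)²·Q = [[21,144],[144,55]]
Q^115 = (Q^57)²·Q = [[81,173],[173,86]]
F_115 mod 178 = Q^115[0][1] = 173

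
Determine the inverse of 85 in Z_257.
127

gcd(85, 257) = 1, so the inverse exists.
Extended Euclidean algorithm on (257, 85):
257 = 3 × 85 + 2  ⟹  2 = (1)·257 + (-3)·85
85 = 42 × 2 + 1  ⟹  1 = (-42)·257 + (127)·85
So (127)·85 ≡ 1 (mod 257), i.e. 85^(-1) ≡ 127 (mod 257).
Check: 85 × 127 = 10795 ≡ 1 (mod 257)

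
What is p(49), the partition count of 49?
173525

p(n) counts ways to write n as a sum of positive integers (order ignored).
Euler's pentagonal recurrence: p(k) = p(k-1) + p(k-2) - p(k-5) - p(k-7) + p(k-12) + p(k-15) - ... (offsets j(3j∓1)/2, signs ++--, p(0)=1, p(<0)=0).
DP table for k = 0..48: p(0)=1, p(1)=1, p(2)=2, p(3)=3, p(4)=5, p(5)=7, p(6)=11, p(7)=15, p(8)=22, p(9)=30, p(10)=42, p(11)=56, p(12)=77, p(13)=101, p(14)=135, p(15)=176, p(16)=231, p(17)=297, p(18)=385, p(19)=490, p(20)=627, p(21)=792, p(22)=1002, p(23)=1255, p(24)=1575, p(25)=1958, p(26)=2436, p(27)=3010, p(28)=3718, p(29)=4565, p(30)=5604, p(31)=6842, p(32)=8349, p(33)=10143, p(34)=12310, p(35)=14883, p(36)=17977, p(37)=21637, p(38)=26015, p(39)=31185, p(40)=37338, p(41)=44583, p(42)=53174, p(43)=63261, p(44)=75175, p(45)=89134, p(46)=105558, p(47)=124754, p(48)=147273.
Final step: p(49) = p(48) + p(47) - p(44) - p(42) + p(37) + p(34) - p(27) - p(23) + p(14) + p(9)
= 147273 + 124754 - 75175 - 53174 + 21637 + 12310 - 3010 - 1255 + 135 + 30
= 173525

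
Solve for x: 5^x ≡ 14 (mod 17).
5

Baby-step giant-step with step n = ⌈√17⌉ = 5.
Baby steps 5^j mod 17 (j:value) for j=0..4: 0:1, 1:5, 2:8, 3:6, 4:13.
Giant-step multiplier: 5^(-5) ≡ 5^(16-5) = 5^11 ≡ 11 (mod 17).
Giant steps γ_i = 14·11^i mod 17: γ_0=14, γ_1=1 (in table at j=0).
x = i·n + j = 1·5 + 0 = 5.
Check: 5^5 ≡ 14 (mod 17).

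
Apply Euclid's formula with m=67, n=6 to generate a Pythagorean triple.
(4453, 804, 4525)

Euclid's formula: a = m² - n², b = 2mn, c = m² + n²
m = 67, n = 6
a = 67² - 6² = 4489 - 36 = 4453
b = 2 × 67 × 6 = 804
c = 67² + 6² = 4489 + 36 = 4525
Verification: 4453² + 804² = 19829209 + 646416 = 20475625 = 4525² ✓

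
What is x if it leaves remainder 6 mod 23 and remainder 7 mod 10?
167

Using Chinese Remainder Theorem:
M = 23 × 10 = 230
M1 = 10, M2 = 23
y1 = 10^(-1) mod 23 = 7
y2 = 23^(-1) mod 10 = 7
x = (6×10×7 + 7×23×7) mod 230 = 167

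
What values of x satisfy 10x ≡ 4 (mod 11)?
x ≡ 7 (mod 11)

gcd(10, 11) = 1, which divides 4, so solutions exist.
Find 10^(-1) mod 11 by the extended Euclidean algorithm:
11 = 1 × 10 + 1  ⟹  1 = (1)·11 + (-1)·10
So (-1)·10 ≡ 1 (mod 11), i.e. 10^(-1) ≡ -1 ≡ 10 (mod 11).
x ≡ 10 × 4 = 40 ≡ 7 (mod 11).
Check: 10 × 7 = 70 ≡ 4 (mod 11).
Unique solution: x ≡ 7 (mod 11)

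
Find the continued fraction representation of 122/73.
[1; 1, 2, 24]

Euclidean algorithm steps:
122 = 1 × 73 + 49
73 = 1 × 49 + 24
49 = 2 × 24 + 1
24 = 24 × 1 + 0
Continued fraction: [1; 1, 2, 24]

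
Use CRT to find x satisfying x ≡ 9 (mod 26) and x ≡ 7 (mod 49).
399

Using Chinese Remainder Theorem:
M = 26 × 49 = 1274
M1 = 49, M2 = 26
y1 = 49^(-1) mod 26 = 17
y2 = 26^(-1) mod 49 = 17
x = (9×49×17 + 7×26×17) mod 1274 = 399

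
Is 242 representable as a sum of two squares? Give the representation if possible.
11² + 11² (a=11, b=11)

Factorization: 242 = 2 × 11^2
By Fermat: n is sum of two squares iff every prime p ≡ 3 (mod 4) appears to even power.
All primes ≡ 3 (mod 4) appear to even power.
Search a = 0, 1, 2, … for 242 - a² a perfect square: first hit at a = 11: 242 - 121 = 121 = 11².
242 = 11² + 11² = 121 + 121 ✓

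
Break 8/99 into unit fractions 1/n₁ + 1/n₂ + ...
1/13 + 1/258 + 1/110682

Greedy algorithm:
8/99: ceiling(99/8) = 13, use 1/13
5/1287: ceiling(1287/5) = 258, use 1/258
1/110682: ceiling(110682/1) = 110682, use 1/110682
Result: 8/99 = 1/13 + 1/258 + 1/110682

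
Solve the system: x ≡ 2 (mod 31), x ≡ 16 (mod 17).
33

Using Chinese Remainder Theorem:
M = 31 × 17 = 527
M1 = 17, M2 = 31
y1 = 17^(-1) mod 31 = 11
y2 = 31^(-1) mod 17 = 11
x = (2×17×11 + 16×31×11) mod 527 = 33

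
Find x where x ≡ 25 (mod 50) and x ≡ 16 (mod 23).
775

Using Chinese Remainder Theorem:
M = 50 × 23 = 1150
M1 = 23, M2 = 50
y1 = 23^(-1) mod 50 = 37
y2 = 50^(-1) mod 23 = 6
x = (25×23×37 + 16×50×6) mod 1150 = 775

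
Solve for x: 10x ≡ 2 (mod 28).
x ≡ 3 (mod 14)

gcd(10, 28) = 2, which divides 2, so solutions exist.
Divide through by 2: 5x ≡ 1 (mod 14).
Find 5^(-1) mod 14 by the extended Euclidean algorithm:
14 = 2 × 5 + 4  ⟹  4 = (1)·14 + (-2)·5
5 = 1 × 4 + 1  ⟹  1 = (-1)·14 + (3)·5
So (3)·5 ≡ 1 (mod 14), i.e. 5^(-1) ≡ 3 (mod 14).
x ≡ 3 × 1 = 3 ≡ 3 (mod 14).
Check: 10 × 3 = 30 ≡ 2 (mod 28).
x ≡ 3 (mod 14), giving 2 solutions mod 28.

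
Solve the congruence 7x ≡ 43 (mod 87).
x ≡ 31 (mod 87)

gcd(7, 87) = 1, which divides 43, so solutions exist.
Find 7^(-1) mod 87 by the extended Euclidean algorithm:
87 = 12 × 7 + 3  ⟹  3 = (1)·87 + (-12)·7
7 = 2 × 3 + 1  ⟹  1 = (-2)·87 + (25)·7
So (25)·7 ≡ 1 (mod 87), i.e. 7^(-1) ≡ 25 (mod 87).
x ≡ 25 × 43 = 1075 ≡ 31 (mod 87).
Check: 7 × 31 = 217 ≡ 43 (mod 87).
Unique solution: x ≡ 31 (mod 87)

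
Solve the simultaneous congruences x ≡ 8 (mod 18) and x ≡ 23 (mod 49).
170

Using Chinese Remainder Theorem:
M = 18 × 49 = 882
M1 = 49, M2 = 18
y1 = 49^(-1) mod 18 = 7
y2 = 18^(-1) mod 49 = 30
x = (8×49×7 + 23×18×30) mod 882 = 170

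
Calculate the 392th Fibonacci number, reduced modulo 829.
302

Matrix identity: Q^n = [[F_(n+1), F_n], [F_n, F_(n-1)]] with Q = [[1,1],[1,0]].
n = 392 = 110001000₂. Square-and-multiply, entries mod 829:
Q^1 = [[1,1],[1,0]]
Q^3 = (Q^1)²·Q = [[3,2],[2,1]]
Q^6 = (Q^3)² = [[13,8],[8,5]]
Q^12 = (Q^6)² = [[233,144],[144,89]]
Q^24 = (Q^12)² = [[415,773],[773,471]]
Q^49 = (Q^24)²·Q = [[566,442],[442,124]]
Q^98 = (Q^49)² = [[82,737],[737,174]]
Q^196 = (Q^98)² = [[266,489],[489,606]]
Q^392 = (Q^196)² = [[660,302],[302,358]]
F_392 mod 829 = Q^392[0][1] = 302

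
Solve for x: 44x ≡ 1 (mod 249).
17

gcd(44, 249) = 1, so the inverse exists.
Extended Euclidean algorithm on (249, 44):
249 = 5 × 44 + 29  ⟹  29 = (1)·249 + (-5)·44
44 = 1 × 29 + 15  ⟹  15 = (-1)·249 + (6)·44
29 = 1 × 15 + 14  ⟹  14 = (2)·249 + (-11)·44
15 = 1 × 14 + 1  ⟹  1 = (-3)·249 + (17)·44
So (17)·44 ≡ 1 (mod 249), i.e. 44^(-1) ≡ 17 (mod 249).
Check: 44 × 17 = 748 ≡ 1 (mod 249)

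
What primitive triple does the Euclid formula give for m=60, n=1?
(3599, 120, 3601)

Euclid's formula: a = m² - n², b = 2mn, c = m² + n²
m = 60, n = 1
a = 60² - 1² = 3600 - 1 = 3599
b = 2 × 60 × 1 = 120
c = 60² + 1² = 3600 + 1 = 3601
Verification: 3599² + 120² = 12952801 + 14400 = 12967201 = 3601² ✓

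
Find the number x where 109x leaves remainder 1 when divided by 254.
7

gcd(109, 254) = 1, so the inverse exists.
Extended Euclidean algorithm on (254, 109):
254 = 2 × 109 + 36  ⟹  36 = (1)·254 + (-2)·109
109 = 3 × 36 + 1  ⟹  1 = (-3)·254 + (7)·109
So (7)·109 ≡ 1 (mod 254), i.e. 109^(-1) ≡ 7 (mod 254).
Check: 109 × 7 = 763 ≡ 1 (mod 254)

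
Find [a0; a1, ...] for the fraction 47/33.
[1; 2, 2, 1, 4]

Euclidean algorithm steps:
47 = 1 × 33 + 14
33 = 2 × 14 + 5
14 = 2 × 5 + 4
5 = 1 × 4 + 1
4 = 4 × 1 + 0
Continued fraction: [1; 2, 2, 1, 4]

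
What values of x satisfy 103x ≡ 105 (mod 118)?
x ≡ 111 (mod 118)

gcd(103, 118) = 1, which divides 105, so solutions exist.
Find 103^(-1) mod 118 by the extended Euclidean algorithm:
118 = 1 × 103 + 15  ⟹  15 = (1)·118 + (-1)·103
103 = 6 × 15 + 13  ⟹  13 = (-6)·118 + (7)·103
15 = 1 × 13 + 2  ⟹  2 = (7)·118 + (-8)·103
13 = 6 × 2 + 1  ⟹  1 = (-48)·118 + (55)·103
So (55)·103 ≡ 1 (mod 118), i.e. 103^(-1) ≡ 55 (mod 118).
x ≡ 55 × 105 = 5775 ≡ 111 (mod 118).
Check: 103 × 111 = 11433 ≡ 105 (mod 118).
Unique solution: x ≡ 111 (mod 118)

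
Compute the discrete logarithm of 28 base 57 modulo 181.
67

Baby-step giant-step with step n = ⌈√181⌉ = 14.
Baby steps 57^j mod 181 (j:value) for j=0..13: 0:1, 1:57, 2:172, 3:30, 4:81, 5:92, 6:176, 7:77, 8:45, 9:31, 10:138, 11:83, 12:25, 13:158.
Giant-step multiplier: 57^(-14) ≡ 57^(180-14) = 57^166 ≡ 37 (mod 181).
Giant steps γ_i = 28·37^i mod 181: γ_0=28, γ_1=131, γ_2=141, γ_3=149, γ_4=83 (in table at j=11).
x = i·n + j = 4·14 + 11 = 67.
Check: 57^67 ≡ 28 (mod 181).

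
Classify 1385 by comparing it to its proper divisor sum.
deficient

Proper divisors of 1385: sum = 1 + 5 + 277 = 283
Since 283 < 1385, 1385 is deficient.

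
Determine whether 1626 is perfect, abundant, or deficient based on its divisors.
abundant

Proper divisors of 1626: sum = 1 + 2 + 3 + 6 + 271 + 542 + 813 = 1638
Since 1638 > 1626, 1626 is abundant.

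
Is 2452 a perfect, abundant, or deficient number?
deficient

Proper divisors of 2452: sum = 1 + 2 + 4 + 613 + 1226 = 1846
Since 1846 < 2452, 2452 is deficient.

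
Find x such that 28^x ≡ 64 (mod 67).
24

Baby-step giant-step with step n = ⌈√67⌉ = 9.
Baby steps 28^j mod 67 (j:value) for j=0..8: 0:1, 1:28, 2:47, 3:43, 4:65, 5:11, 6:40, 7:48, 8:4.
Giant-step multiplier: 28^(-9) ≡ 28^(66-9) = 28^57 ≡ 3 (mod 67).
Giant steps γ_i = 64·3^i mod 67: γ_0=64, γ_1=58, γ_2=40 (in table at j=6).
x = i·n + j = 2·9 + 6 = 24.
Check: 28^24 ≡ 64 (mod 67).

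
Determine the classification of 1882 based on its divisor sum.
deficient

Proper divisors of 1882: sum = 1 + 2 + 941 = 944
Since 944 < 1882, 1882 is deficient.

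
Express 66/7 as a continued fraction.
[9; 2, 3]

Euclidean algorithm steps:
66 = 9 × 7 + 3
7 = 2 × 3 + 1
3 = 3 × 1 + 0
Continued fraction: [9; 2, 3]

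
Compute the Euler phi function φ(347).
346

347 = 347
φ(n) = n × ∏(1 - 1/p) for each prime p dividing n
φ(347) = 347 × (1 - 1/347) = 346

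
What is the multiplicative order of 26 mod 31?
6

31 is prime, so ord(26) divides φ(31) = 30.
Divisors of 30: 1, 2, 3, 5, 6, 10, 15, 30.
Repeated squaring: 26^1 ≡ 26, 26^2 ≡ 25, 26^4 ≡ 5, 26^8 ≡ 25, 26^16 ≡ 5 (mod 31).
Test 26^d mod 31 for each divisor d in increasing order:
26^1 ≡ 26
26^2 ≡ 25
26^3 = 26^2·26^1 ≡ 30
26^5 = 26^4·26^1 ≡ 6
26^6 = 26^4·26^2 ≡ 1  ← first divisor giving 1
The order is 6.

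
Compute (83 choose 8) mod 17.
9

Using Lucas' theorem:
Write n=83 and k=8 in base 17:
n in base 17: [4, 15]
k in base 17: [0, 8]
C(83,8) mod 17 = ∏ C(n_i, k_i) mod 17
Digit binomials (mod 17): C(4,0) = 1; C(15,8) = 6435 ≡ 9
Product: 1 × 9 = 9 ≡ 9 (mod 17)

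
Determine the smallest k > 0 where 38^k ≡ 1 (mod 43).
21

43 is prime, so ord(38) divides φ(43) = 42.
Divisors of 42: 1, 2, 3, 6, 7, 14, 21, 42.
Repeated squaring: 38^1 ≡ 38, 38^2 ≡ 25, 38^4 ≡ 23, 38^8 ≡ 13, 38^16 ≡ 40, 38^32 ≡ 9 (mod 43).
Test 38^d mod 43 for each divisor d in increasing order:
38^1 ≡ 38
38^2 ≡ 25
38^3 = 38^2·38^1 ≡ 4
38^6 = 38^4·38^2 ≡ 16
38^7 = 38^4·38^2·38^1 ≡ 6
38^14 = 38^8·38^4·38^2 ≡ 36
38^21 = 38^16·38^4·38^1 ≡ 1  ← first divisor giving 1
The order is 21.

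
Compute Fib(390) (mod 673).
42

Matrix identity: Q^n = [[F_(n+1), F_n], [F_n, F_(n-1)]] with Q = [[1,1],[1,0]].
n = 390 = 110000110₂. Square-and-multiply, entries mod 673:
Q^1 = [[1,1],[1,0]]
Q^3 = (Q^1)²·Q = [[3,2],[2,1]]
Q^6 = (Q^3)² = [[13,8],[8,5]]
Q^12 = (Q^6)² = [[233,144],[144,89]]
Q^24 = (Q^12)² = [[322,604],[604,391]]
Q^48 = (Q^24)² = [[92,605],[605,160]]
Q^97 = (Q^48)²·Q = [[663,301],[301,362]]
Q^195 = (Q^97)²·Q = [[137,519],[519,291]]
Q^390 = (Q^195)² = [[86,42],[42,44]]
F_390 mod 673 = Q^390[0][1] = 42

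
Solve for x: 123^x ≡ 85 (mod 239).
52

Baby-step giant-step with step n = ⌈√239⌉ = 16.
Baby steps 123^j mod 239 (j:value) for j=0..15: 0:1, 1:123, 2:72, 3:13, 4:165, 5:219, 6:169, 7:233, 8:218, 9:46, 10:161, 11:205, 12:120, 13:181, 14:36, 15:126.
Giant-step multiplier: 123^(-16) ≡ 123^(238-16) = 123^222 ≡ 155 (mod 239).
Giant steps γ_i = 85·155^i mod 239: γ_0=85, γ_1=30, γ_2=109, γ_3=165 (in table at j=4).
x = i·n + j = 3·16 + 4 = 52.
Check: 123^52 ≡ 85 (mod 239).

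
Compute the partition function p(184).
980462880430

p(n) counts ways to write n as a sum of positive integers (order ignored).
Euler's pentagonal recurrence: p(k) = p(k-1) + p(k-2) - p(k-5) - p(k-7) + p(k-12) + p(k-15) - ... (offsets j(3j∓1)/2, signs ++--, p(0)=1, p(<0)=0).
DP table for k = 0..183: p(0)=1, p(1)=1, p(2)=2, p(3)=3, p(4)=5, p(5)=7, p(6)=11, p(7)=15, p(8)=22, p(9)=30, p(10)=42, p(11)=56, p(12)=77, p(13)=101, p(14)=135, p(15)=176, p(16)=231, p(17)=297, p(18)=385, p(19)=490, p(20)=627, p(21)=792, p(22)=1002, p(23)=1255, p(24)=1575, p(25)=1958, p(26)=2436, p(27)=3010, p(28)=3718, p(29)=4565, p(30)=5604, p(31)=6842, p(32)=8349, p(33)=10143, p(34)=12310, p(35)=14883, p(36)=17977, p(37)=21637, p(38)=26015, p(39)=31185, p(40)=37338, p(41)=44583, p(42)=53174, p(43)=63261, p(44)=75175, p(45)=89134, p(46)=105558, p(47)=124754, p(48)=147273, p(49)=173525, p(50)=204226, p(51)=239943, p(52)=281589, p(53)=329931, p(54)=386155, p(55)=451276, p(56)=526823, p(57)=614154, p(58)=715220, p(59)=831820, p(60)=966467, p(61)=1121505, p(62)=1300156, p(63)=1505499, p(64)=1741630, p(65)=2012558, p(66)=2323520, p(67)=2679689, p(68)=3087735, p(69)=3554345, p(70)=4087968, p(71)=4697205, p(72)=5392783, p(73)=6185689, p(74)=7089500, p(75)=8118264, p(76)=9289091, p(77)=10619863, p(78)=12132164, p(79)=13848650, p(80)=15796476, p(81)=18004327, p(82)=20506255, p(83)=23338469, p(84)=26543660, p(85)=30167357, p(86)=34262962, p(87)=38887673, p(88)=44108109, p(89)=49995925, p(90)=56634173, p(91)=64112359, p(92)=72533807, p(93)=82010177, p(94)=92669720, p(95)=104651419, p(96)=118114304, p(97)=133230930, p(98)=150198136, p(99)=169229875, p(100)=190569292, p(101)=214481126, p(102)=241265379, p(103)=271248950, p(104)=304801365, p(105)=342325709, p(106)=384276336, p(107)=431149389, p(108)=483502844, p(109)=541946240, p(110)=607163746, p(111)=679903203, p(112)=761002156, p(113)=851376628, p(114)=952050665, p(115)=1064144451, p(116)=1188908248, p(117)=1327710076, p(118)=1482074143, p(119)=1653668665, p(120)=1844349560, p(121)=2056148051, p(122)=2291320912, p(123)=2552338241, p(124)=2841940500, p(125)=3163127352, p(126)=3519222692, p(127)=3913864295, p(128)=4351078600, p(129)=4835271870, p(130)=5371315400, p(131)=5964539504, p(132)=6620830889, p(133)=7346629512, p(134)=8149040695, p(135)=9035836076, p(136)=10015581680, p(137)=11097645016, p(138)=12292341831, p(139)=13610949895, p(140)=15065878135, p(141)=16670689208, p(142)=18440293320, p(143)=20390982757, p(144)=22540654445, p(145)=24908858009, p(146)=27517052599, p(147)=30388671978, p(148)=33549419497, p(149)=37027355200, p(150)=40853235313, p(151)=45060624582, p(152)=49686288421, p(153)=54770336324, p(154)=60356673280, p(155)=66493182097, p(156)=73232243759, p(157)=80630964769, p(158)=88751778802, p(159)=97662728555, p(160)=107438159466, p(161)=118159068427, p(162)=129913904637, p(163)=142798995930, p(164)=156919475295, p(165)=172389800255, p(166)=189334822579, p(167)=207890420102, p(168)=228204732751, p(169)=250438925115, p(170)=274768617130, p(171)=301384802048, p(172)=330495499613, p(173)=362326859895, p(174)=397125074750, p(175)=435157697830, p(176)=476715857290, p(177)=522115831195, p(178)=571701605655, p(179)=625846753120, p(180)=684957390936, p(181)=749474411781, p(182)=819876908323, p(183)=896684817527.
Final step: p(184) = p(183) + p(182) - p(179) - p(177) + p(172) + p(169) - p(162) - p(158) + p(149) + p(144) - p(133) - p(127) + p(114) + p(107) - p(92) - p(84) + p(67) + p(58) - p(39) - p(29) + p(8)
= 896684817527 + 819876908323 - 625846753120 - 522115831195 + 330495499613 + 250438925115 - 129913904637 - 88751778802 + 37027355200 + 22540654445 - 7346629512 - 3913864295 + 952050665 + 431149389 - 72533807 - 26543660 + 2679689 + 715220 - 31185 - 4565 + 22
= 980462880430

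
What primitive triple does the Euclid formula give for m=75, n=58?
(2261, 8700, 8989)

Euclid's formula: a = m² - n², b = 2mn, c = m² + n²
m = 75, n = 58
a = 75² - 58² = 5625 - 3364 = 2261
b = 2 × 75 × 58 = 8700
c = 75² + 58² = 5625 + 3364 = 8989
Verification: 2261² + 8700² = 5112121 + 75690000 = 80802121 = 8989² ✓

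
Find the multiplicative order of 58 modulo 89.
88

89 is prime, so ord(58) divides φ(89) = 88.
Divisors of 88: 1, 2, 4, 8, 11, 22, 44, 88.
Repeated squaring: 58^1 ≡ 58, 58^2 ≡ 71, 58^4 ≡ 57, 58^8 ≡ 45, 58^16 ≡ 67, 58^32 ≡ 39, 58^64 ≡ 8 (mod 89).
Test 58^d mod 89 for each divisor d in increasing order:
58^1 ≡ 58
58^2 ≡ 71
58^4 ≡ 57
58^8 ≡ 45
58^11 = 58^8·58^2·58^1 ≡ 12
58^22 = 58^16·58^4·58^2 ≡ 55
58^44 = 58^32·58^8·58^4 ≡ 88
58^88 = 58^64·58^16·58^8 ≡ 1  ← first divisor giving 1
The order is 88.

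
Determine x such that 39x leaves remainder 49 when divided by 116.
x ≡ 31 (mod 116)

gcd(39, 116) = 1, which divides 49, so solutions exist.
Find 39^(-1) mod 116 by the extended Euclidean algorithm:
116 = 2 × 39 + 38  ⟹  38 = (1)·116 + (-2)·39
39 = 1 × 38 + 1  ⟹  1 = (-1)·116 + (3)·39
So (3)·39 ≡ 1 (mod 116), i.e. 39^(-1) ≡ 3 (mod 116).
x ≡ 3 × 49 = 147 ≡ 31 (mod 116).
Check: 39 × 31 = 1209 ≡ 49 (mod 116).
Unique solution: x ≡ 31 (mod 116)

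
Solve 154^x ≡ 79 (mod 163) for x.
53

Baby-step giant-step with step n = ⌈√163⌉ = 13.
Baby steps 154^j mod 163 (j:value) for j=0..12: 0:1, 1:154, 2:81, 3:86, 4:41, 5:120, 6:61, 7:103, 8:51, 9:30, 10:56, 11:148, 12:135.
Giant-step multiplier: 154^(-13) ≡ 154^(162-13) = 154^149 ≡ 11 (mod 163).
Giant steps γ_i = 79·11^i mod 163: γ_0=79, γ_1=54, γ_2=105, γ_3=14, γ_4=154 (in table at j=1).
x = i·n + j = 4·13 + 1 = 53.
Check: 154^53 ≡ 79 (mod 163).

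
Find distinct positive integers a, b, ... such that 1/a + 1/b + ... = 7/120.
1/18 + 1/360

Greedy algorithm:
7/120: ceiling(120/7) = 18, use 1/18
1/360: ceiling(360/1) = 360, use 1/360
Result: 7/120 = 1/18 + 1/360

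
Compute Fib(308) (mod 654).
321

Matrix identity: Q^n = [[F_(n+1), F_n], [F_n, F_(n-1)]] with Q = [[1,1],[1,0]].
n = 308 = 100110100₂. Square-and-multiply, entries mod 654:
Q^1 = [[1,1],[1,0]]
Q^2 = (Q^1)² = [[2,1],[1,1]]
Q^4 = (Q^2)² = [[5,3],[3,2]]
Q^9 = (Q^4)²·Q = [[55,34],[34,21]]
Q^19 = (Q^9)²·Q = [[225,257],[257,622]]
Q^38 = (Q^19)² = [[262,551],[551,365]]
Q^77 = (Q^38)²·Q = [[284,119],[119,165]]
Q^154 = (Q^77)² = [[641,457],[457,184]]
Q^308 = (Q^154)² = [[392,321],[321,71]]
F_308 mod 654 = Q^308[0][1] = 321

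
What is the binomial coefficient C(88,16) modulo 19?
0

Using Lucas' theorem:
Write n=88 and k=16 in base 19:
n in base 19: [4, 12]
k in base 19: [0, 16]
C(88,16) mod 19 = ∏ C(n_i, k_i) mod 19
Digit binomials (mod 19): C(4,0) = 1; C(12,16) = 0 (k_i > n_i)
Product: 1 × 0 = 0 ≡ 0 (mod 19)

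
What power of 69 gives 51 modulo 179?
174

Baby-step giant-step with step n = ⌈√179⌉ = 14.
Baby steps 69^j mod 179 (j:value) for j=0..13: 0:1, 1:69, 2:107, 3:44, 4:172, 5:54, 6:146, 7:50, 8:49, 9:159, 10:52, 11:8, 12:15, 13:140.
Giant-step multiplier: 69^(-14) ≡ 69^(178-14) = 69^164 ≡ 149 (mod 179).
Giant steps γ_i = 51·149^i mod 179: γ_0=51, γ_1=81, γ_2=76, γ_3=47, γ_4=22, γ_5=56, γ_6=110, γ_7=101, γ_8=13, γ_9=147, γ_10=65, γ_11=19, γ_12=146 (in table at j=6).
x = i·n + j = 12·14 + 6 = 174.
Check: 69^174 ≡ 51 (mod 179).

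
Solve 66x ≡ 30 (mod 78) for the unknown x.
x ≡ 4 (mod 13)

gcd(66, 78) = 6, which divides 30, so solutions exist.
Divide through by 6: 11x ≡ 5 (mod 13).
Find 11^(-1) mod 13 by the extended Euclidean algorithm:
13 = 1 × 11 + 2  ⟹  2 = (1)·13 + (-1)·11
11 = 5 × 2 + 1  ⟹  1 = (-5)·13 + (6)·11
So (6)·11 ≡ 1 (mod 13), i.e. 11^(-1) ≡ 6 (mod 13).
x ≡ 6 × 5 = 30 ≡ 4 (mod 13).
Check: 66 × 4 = 264 ≡ 30 (mod 78).
x ≡ 4 (mod 13), giving 6 solutions mod 78.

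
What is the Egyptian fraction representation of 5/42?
1/9 + 1/126

Greedy algorithm:
5/42: ceiling(42/5) = 9, use 1/9
1/126: ceiling(126/1) = 126, use 1/126
Result: 5/42 = 1/9 + 1/126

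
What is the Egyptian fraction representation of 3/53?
1/18 + 1/954

Greedy algorithm:
3/53: ceiling(53/3) = 18, use 1/18
1/954: ceiling(954/1) = 954, use 1/954
Result: 3/53 = 1/18 + 1/954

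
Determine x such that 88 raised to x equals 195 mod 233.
212

Baby-step giant-step with step n = ⌈√233⌉ = 16.
Baby steps 88^j mod 233 (j:value) for j=0..15: 0:1, 1:88, 2:55, 3:180, 4:229, 5:114, 6:13, 7:212, 8:16, 9:10, 10:181, 11:84, 12:169, 13:193, 14:208, 15:130.
Giant-step multiplier: 88^(-16) ≡ 88^(232-16) = 88^216 ≡ 152 (mod 233).
Giant steps γ_i = 195·152^i mod 233: γ_0=195, γ_1=49, γ_2=225, γ_3=182, γ_4=170, γ_5=210, γ_6=232, γ_7=81, γ_8=196, γ_9=201, γ_10=29, γ_11=214, γ_12=141, γ_13=229 (in table at j=4).
x = i·n + j = 13·16 + 4 = 212.
Check: 88^212 ≡ 195 (mod 233).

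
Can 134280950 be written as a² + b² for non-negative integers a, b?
Not possible

Factorization: 134280950 = 2 × 5^2 × 139^3
By Fermat: n is sum of two squares iff every prime p ≡ 3 (mod 4) appears to even power.
Prime(s) ≡ 3 (mod 4) with odd exponent: [(139, 3)]
Therefore 134280950 cannot be expressed as a² + b².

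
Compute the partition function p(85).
30167357

p(n) counts ways to write n as a sum of positive integers (order ignored).
Euler's pentagonal recurrence: p(k) = p(k-1) + p(k-2) - p(k-5) - p(k-7) + p(k-12) + p(k-15) - ... (offsets j(3j∓1)/2, signs ++--, p(0)=1, p(<0)=0).
DP table for k = 0..84: p(0)=1, p(1)=1, p(2)=2, p(3)=3, p(4)=5, p(5)=7, p(6)=11, p(7)=15, p(8)=22, p(9)=30, p(10)=42, p(11)=56, p(12)=77, p(13)=101, p(14)=135, p(15)=176, p(16)=231, p(17)=297, p(18)=385, p(19)=490, p(20)=627, p(21)=792, p(22)=1002, p(23)=1255, p(24)=1575, p(25)=1958, p(26)=2436, p(27)=3010, p(28)=3718, p(29)=4565, p(30)=5604, p(31)=6842, p(32)=8349, p(33)=10143, p(34)=12310, p(35)=14883, p(36)=17977, p(37)=21637, p(38)=26015, p(39)=31185, p(40)=37338, p(41)=44583, p(42)=53174, p(43)=63261, p(44)=75175, p(45)=89134, p(46)=105558, p(47)=124754, p(48)=147273, p(49)=173525, p(50)=204226, p(51)=239943, p(52)=281589, p(53)=329931, p(54)=386155, p(55)=451276, p(56)=526823, p(57)=614154, p(58)=715220, p(59)=831820, p(60)=966467, p(61)=1121505, p(62)=1300156, p(63)=1505499, p(64)=1741630, p(65)=2012558, p(66)=2323520, p(67)=2679689, p(68)=3087735, p(69)=3554345, p(70)=4087968, p(71)=4697205, p(72)=5392783, p(73)=6185689, p(74)=7089500, p(75)=8118264, p(76)=9289091, p(77)=10619863, p(78)=12132164, p(79)=13848650, p(80)=15796476, p(81)=18004327, p(82)=20506255, p(83)=23338469, p(84)=26543660.
Final step: p(85) = p(84) + p(83) - p(80) - p(78) + p(73) + p(70) - p(63) - p(59) + p(50) + p(45) - p(34) - p(28) + p(15) + p(8)
= 26543660 + 23338469 - 15796476 - 12132164 + 6185689 + 4087968 - 1505499 - 831820 + 204226 + 89134 - 12310 - 3718 + 176 + 22
= 30167357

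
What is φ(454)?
226

454 = 2 × 227
φ(n) = n × ∏(1 - 1/p) for each prime p dividing n
φ(454) = 454 × (1 - 1/2) × (1 - 1/227) = 226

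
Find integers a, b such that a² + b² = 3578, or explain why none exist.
37² + 47² (a=37, b=47)

Factorization: 3578 = 2 × 1789
By Fermat: n is sum of two squares iff every prime p ≡ 3 (mod 4) appears to even power.
All primes ≡ 3 (mod 4) appear to even power.
Search a = 0, 1, 2, … for 3578 - a² a perfect square: first hit at a = 37: 3578 - 1369 = 2209 = 47².
3578 = 37² + 47² = 1369 + 2209 ✓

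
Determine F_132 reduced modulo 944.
928

Matrix identity: Q^n = [[F_(n+1), F_n], [F_n, F_(n-1)]] with Q = [[1,1],[1,0]].
n = 132 = 10000100₂. Square-and-multiply, entries mod 944:
Q^1 = [[1,1],[1,0]]
Q^2 = (Q^1)² = [[2,1],[1,1]]
Q^4 = (Q^2)² = [[5,3],[3,2]]
Q^8 = (Q^4)² = [[34,21],[21,13]]
Q^16 = (Q^8)² = [[653,43],[43,610]]
Q^33 = (Q^16)²·Q = [[183,626],[626,501]]
Q^66 = (Q^33)² = [[565,552],[552,13]]
Q^132 = (Q^66)² = [[889,928],[928,905]]
F_132 mod 944 = Q^132[0][1] = 928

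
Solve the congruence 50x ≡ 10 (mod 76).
x ≡ 23 (mod 38)

gcd(50, 76) = 2, which divides 10, so solutions exist.
Divide through by 2: 25x ≡ 5 (mod 38).
Find 25^(-1) mod 38 by the extended Euclidean algorithm:
38 = 1 × 25 + 13  ⟹  13 = (1)·38 + (-1)·25
25 = 1 × 13 + 12  ⟹  12 = (-1)·38 + (2)·25
13 = 1 × 12 + 1  ⟹  1 = (2)·38 + (-3)·25
So (-3)·25 ≡ 1 (mod 38), i.e. 25^(-1) ≡ -3 ≡ 35 (mod 38).
x ≡ 35 × 5 = 175 ≡ 23 (mod 38).
Check: 50 × 23 = 1150 ≡ 10 (mod 76).
x ≡ 23 (mod 38), giving 2 solutions mod 76.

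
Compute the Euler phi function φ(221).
192

221 = 13 × 17
φ(n) = n × ∏(1 - 1/p) for each prime p dividing n
φ(221) = 221 × (1 - 1/13) × (1 - 1/17) = 192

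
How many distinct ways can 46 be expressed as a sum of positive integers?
105558

p(n) counts ways to write n as a sum of positive integers (order ignored).
Euler's pentagonal recurrence: p(k) = p(k-1) + p(k-2) - p(k-5) - p(k-7) + p(k-12) + p(k-15) - ... (offsets j(3j∓1)/2, signs ++--, p(0)=1, p(<0)=0).
DP table for k = 0..45: p(0)=1, p(1)=1, p(2)=2, p(3)=3, p(4)=5, p(5)=7, p(6)=11, p(7)=15, p(8)=22, p(9)=30, p(10)=42, p(11)=56, p(12)=77, p(13)=101, p(14)=135, p(15)=176, p(16)=231, p(17)=297, p(18)=385, p(19)=490, p(20)=627, p(21)=792, p(22)=1002, p(23)=1255, p(24)=1575, p(25)=1958, p(26)=2436, p(27)=3010, p(28)=3718, p(29)=4565, p(30)=5604, p(31)=6842, p(32)=8349, p(33)=10143, p(34)=12310, p(35)=14883, p(36)=17977, p(37)=21637, p(38)=26015, p(39)=31185, p(40)=37338, p(41)=44583, p(42)=53174, p(43)=63261, p(44)=75175, p(45)=89134.
Final step: p(46) = p(45) + p(44) - p(41) - p(39) + p(34) + p(31) - p(24) - p(20) + p(11) + p(6)
= 89134 + 75175 - 44583 - 31185 + 12310 + 6842 - 1575 - 627 + 56 + 11
= 105558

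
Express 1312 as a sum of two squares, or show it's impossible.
4² + 36² (a=4, b=36)

Factorization: 1312 = 2^5 × 41
By Fermat: n is sum of two squares iff every prime p ≡ 3 (mod 4) appears to even power.
All primes ≡ 3 (mod 4) appear to even power.
Search a = 0, 1, 2, … for 1312 - a² a perfect square: first hit at a = 4: 1312 - 16 = 1296 = 36².
1312 = 4² + 36² = 16 + 1296 ✓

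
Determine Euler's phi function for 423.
276

423 = 3^2 × 47
φ(n) = n × ∏(1 - 1/p) for each prime p dividing n
φ(423) = 423 × (1 - 1/3) × (1 - 1/47) = 276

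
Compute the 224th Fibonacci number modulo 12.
9

Matrix identity: Q^n = [[F_(n+1), F_n], [F_n, F_(n-1)]] with Q = [[1,1],[1,0]].
n = 224 = 11100000₂. Square-and-multiply, entries mod 12:
Q^1 = [[1,1],[1,0]]
Q^3 = (Q^1)²·Q = [[3,2],[2,1]]
Q^7 = (Q^3)²·Q = [[9,1],[1,8]]
Q^14 = (Q^7)² = [[10,5],[5,5]]
Q^28 = (Q^14)² = [[5,3],[3,2]]
Q^56 = (Q^28)² = [[10,9],[9,1]]
Q^112 = (Q^56)² = [[1,3],[3,10]]
Q^224 = (Q^112)² = [[10,9],[9,1]]
F_224 mod 12 = Q^224[0][1] = 9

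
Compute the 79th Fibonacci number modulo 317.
28

Matrix identity: Q^n = [[F_(n+1), F_n], [F_n, F_(n-1)]] with Q = [[1,1],[1,0]].
n = 79 = 1001111₂. Square-and-multiply, entries mod 317:
Q^1 = [[1,1],[1,0]]
Q^2 = (Q^1)² = [[2,1],[1,1]]
Q^4 = (Q^2)² = [[5,3],[3,2]]
Q^9 = (Q^4)²·Q = [[55,34],[34,21]]
Q^19 = (Q^9)²·Q = [[108,60],[60,48]]
Q^39 = (Q^19)²·Q = [[215,48],[48,167]]
Q^79 = (Q^39)²·Q = [[295,28],[28,267]]
F_79 mod 317 = Q^79[0][1] = 28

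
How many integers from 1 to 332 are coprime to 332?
164

332 = 2^2 × 83
φ(n) = n × ∏(1 - 1/p) for each prime p dividing n
φ(332) = 332 × (1 - 1/2) × (1 - 1/83) = 164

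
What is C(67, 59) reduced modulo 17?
1

Using Lucas' theorem:
Write n=67 and k=59 in base 17:
n in base 17: [3, 16]
k in base 17: [3, 8]
C(67,59) mod 17 = ∏ C(n_i, k_i) mod 17
Digit binomials (mod 17): C(3,3) = 1; C(16,8) = 12870 ≡ 1
Product: 1 × 1 = 1 ≡ 1 (mod 17)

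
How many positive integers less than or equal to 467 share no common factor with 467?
466

467 = 467
φ(n) = n × ∏(1 - 1/p) for each prime p dividing n
φ(467) = 467 × (1 - 1/467) = 466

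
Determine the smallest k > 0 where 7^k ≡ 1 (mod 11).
10

11 is prime, so ord(7) divides φ(11) = 10.
Divisors of 10: 1, 2, 5, 10.
Repeated squaring: 7^1 ≡ 7, 7^2 ≡ 5, 7^4 ≡ 3, 7^8 ≡ 9 (mod 11).
Test 7^d mod 11 for each divisor d in increasing order:
7^1 ≡ 7
7^2 ≡ 5
7^5 = 7^4·7^1 ≡ 10
7^10 = 7^8·7^2 ≡ 1  ← first divisor giving 1
The order is 10.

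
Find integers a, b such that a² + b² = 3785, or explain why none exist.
8² + 61² (a=8, b=61)

Factorization: 3785 = 5 × 757
By Fermat: n is sum of two squares iff every prime p ≡ 3 (mod 4) appears to even power.
All primes ≡ 3 (mod 4) appear to even power.
Search a = 0, 1, 2, … for 3785 - a² a perfect square: first hit at a = 8: 3785 - 64 = 3721 = 61².
3785 = 8² + 61² = 64 + 3721 ✓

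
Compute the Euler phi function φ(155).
120

155 = 5 × 31
φ(n) = n × ∏(1 - 1/p) for each prime p dividing n
φ(155) = 155 × (1 - 1/5) × (1 - 1/31) = 120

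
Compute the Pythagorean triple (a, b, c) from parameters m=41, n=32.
(657, 2624, 2705)

Euclid's formula: a = m² - n², b = 2mn, c = m² + n²
m = 41, n = 32
a = 41² - 32² = 1681 - 1024 = 657
b = 2 × 41 × 32 = 2624
c = 41² + 32² = 1681 + 1024 = 2705
Verification: 657² + 2624² = 431649 + 6885376 = 7317025 = 2705² ✓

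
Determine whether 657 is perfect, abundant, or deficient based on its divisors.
deficient

Proper divisors of 657: sum = 1 + 3 + 9 + 73 + 219 = 305
Since 305 < 657, 657 is deficient.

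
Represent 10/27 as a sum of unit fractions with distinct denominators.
1/3 + 1/27

Greedy algorithm:
10/27: ceiling(27/10) = 3, use 1/3
1/27: ceiling(27/1) = 27, use 1/27
Result: 10/27 = 1/3 + 1/27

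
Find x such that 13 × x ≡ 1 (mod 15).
7

gcd(13, 15) = 1, so the inverse exists.
Extended Euclidean algorithm on (15, 13):
15 = 1 × 13 + 2  ⟹  2 = (1)·15 + (-1)·13
13 = 6 × 2 + 1  ⟹  1 = (-6)·15 + (7)·13
So (7)·13 ≡ 1 (mod 15), i.e. 13^(-1) ≡ 7 (mod 15).
Check: 13 × 7 = 91 ≡ 1 (mod 15)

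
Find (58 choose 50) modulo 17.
0

Using Lucas' theorem:
Write n=58 and k=50 in base 17:
n in base 17: [3, 7]
k in base 17: [2, 16]
C(58,50) mod 17 = ∏ C(n_i, k_i) mod 17
Digit binomials (mod 17): C(3,2) = 3; C(7,16) = 0 (k_i > n_i)
Product: 3 × 0 = 0 ≡ 0 (mod 17)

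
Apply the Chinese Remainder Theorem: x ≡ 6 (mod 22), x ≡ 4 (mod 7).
116

Using Chinese Remainder Theorem:
M = 22 × 7 = 154
M1 = 7, M2 = 22
y1 = 7^(-1) mod 22 = 19
y2 = 22^(-1) mod 7 = 1
x = (6×7×19 + 4×22×1) mod 154 = 116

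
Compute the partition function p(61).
1121505

p(n) counts ways to write n as a sum of positive integers (order ignored).
Euler's pentagonal recurrence: p(k) = p(k-1) + p(k-2) - p(k-5) - p(k-7) + p(k-12) + p(k-15) - ... (offsets j(3j∓1)/2, signs ++--, p(0)=1, p(<0)=0).
DP table for k = 0..60: p(0)=1, p(1)=1, p(2)=2, p(3)=3, p(4)=5, p(5)=7, p(6)=11, p(7)=15, p(8)=22, p(9)=30, p(10)=42, p(11)=56, p(12)=77, p(13)=101, p(14)=135, p(15)=176, p(16)=231, p(17)=297, p(18)=385, p(19)=490, p(20)=627, p(21)=792, p(22)=1002, p(23)=1255, p(24)=1575, p(25)=1958, p(26)=2436, p(27)=3010, p(28)=3718, p(29)=4565, p(30)=5604, p(31)=6842, p(32)=8349, p(33)=10143, p(34)=12310, p(35)=14883, p(36)=17977, p(37)=21637, p(38)=26015, p(39)=31185, p(40)=37338, p(41)=44583, p(42)=53174, p(43)=63261, p(44)=75175, p(45)=89134, p(46)=105558, p(47)=124754, p(48)=147273, p(49)=173525, p(50)=204226, p(51)=239943, p(52)=281589, p(53)=329931, p(54)=386155, p(55)=451276, p(56)=526823, p(57)=614154, p(58)=715220, p(59)=831820, p(60)=966467.
Final step: p(61) = p(60) + p(59) - p(56) - p(54) + p(49) + p(46) - p(39) - p(35) + p(26) + p(21) - p(10) - p(4)
= 966467 + 831820 - 526823 - 386155 + 173525 + 105558 - 31185 - 14883 + 2436 + 792 - 42 - 5
= 1121505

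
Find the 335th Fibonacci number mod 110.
5

Matrix identity: Q^n = [[F_(n+1), F_n], [F_n, F_(n-1)]] with Q = [[1,1],[1,0]].
n = 335 = 101001111₂. Square-and-multiply, entries mod 110:
Q^1 = [[1,1],[1,0]]
Q^2 = (Q^1)² = [[2,1],[1,1]]
Q^5 = (Q^2)²·Q = [[8,5],[5,3]]
Q^10 = (Q^5)² = [[89,55],[55,34]]
Q^20 = (Q^10)² = [[56,55],[55,1]]
Q^41 = (Q^20)²·Q = [[56,1],[1,55]]
Q^83 = (Q^41)²·Q = [[58,57],[57,1]]
Q^167 = (Q^83)²·Q = [[76,13],[13,63]]
Q^335 = (Q^167)²·Q = [[52,5],[5,47]]
F_335 mod 110 = Q^335[0][1] = 5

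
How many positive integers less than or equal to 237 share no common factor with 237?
156

237 = 3 × 79
φ(n) = n × ∏(1 - 1/p) for each prime p dividing n
φ(237) = 237 × (1 - 1/3) × (1 - 1/79) = 156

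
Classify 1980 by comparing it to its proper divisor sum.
abundant

Proper divisors of 1980: sum = 1 + 2 + 3 + 4 + 5 + 6 + 9 + 10 + ... + 396 + 495 + 660 + 990 (35 divisors) = 4572
Since 4572 > 1980, 1980 is abundant.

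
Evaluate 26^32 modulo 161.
123

Repeated squaring. Binary of 32 = 100000.
26^1 ≡ 26 (mod 161); 26^2 ≡ 32 (mod 161); 26^4 ≡ 58 (mod 161); 26^8 ≡ 144 (mod 161); 26^16 ≡ 128 (mod 161); 26^32 ≡ 123 (mod 161)
26^32 = 26^32 ≡ 123 (mod 161)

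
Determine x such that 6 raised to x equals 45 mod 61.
22

Baby-step giant-step with step n = ⌈√61⌉ = 8.
Baby steps 6^j mod 61 (j:value) for j=0..7: 0:1, 1:6, 2:36, 3:33, 4:15, 5:29, 6:52, 7:7.
Giant-step multiplier: 6^(-8) ≡ 6^(60-8) = 6^52 ≡ 16 (mod 61).
Giant steps γ_i = 45·16^i mod 61: γ_0=45, γ_1=49, γ_2=52 (in table at j=6).
x = i·n + j = 2·8 + 6 = 22.
Check: 6^22 ≡ 45 (mod 61).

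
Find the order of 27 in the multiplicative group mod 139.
46

139 is prime, so ord(27) divides φ(139) = 138.
Divisors of 138: 1, 2, 3, 6, 23, 46, 69, 138.
Repeated squaring: 27^1 ≡ 27, 27^2 ≡ 34, 27^4 ≡ 44, 27^8 ≡ 129, 27^16 ≡ 100, 27^32 ≡ 131, 27^64 ≡ 64, 27^128 ≡ 65 (mod 139).
Test 27^d mod 139 for each divisor d in increasing order:
27^1 ≡ 27
27^2 ≡ 34
27^3 = 27^2·27^1 ≡ 84
27^6 = 27^4·27^2 ≡ 106
27^23 = 27^16·27^4·27^2·27^1 ≡ 138
27^46 = 27^32·27^8·27^4·27^2 ≡ 1  ← first divisor giving 1
The order is 46.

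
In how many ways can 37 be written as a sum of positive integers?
21637

p(n) counts ways to write n as a sum of positive integers (order ignored).
Euler's pentagonal recurrence: p(k) = p(k-1) + p(k-2) - p(k-5) - p(k-7) + p(k-12) + p(k-15) - ... (offsets j(3j∓1)/2, signs ++--, p(0)=1, p(<0)=0).
DP table for k = 0..36: p(0)=1, p(1)=1, p(2)=2, p(3)=3, p(4)=5, p(5)=7, p(6)=11, p(7)=15, p(8)=22, p(9)=30, p(10)=42, p(11)=56, p(12)=77, p(13)=101, p(14)=135, p(15)=176, p(16)=231, p(17)=297, p(18)=385, p(19)=490, p(20)=627, p(21)=792, p(22)=1002, p(23)=1255, p(24)=1575, p(25)=1958, p(26)=2436, p(27)=3010, p(28)=3718, p(29)=4565, p(30)=5604, p(31)=6842, p(32)=8349, p(33)=10143, p(34)=12310, p(35)=14883, p(36)=17977.
Final step: p(37) = p(36) + p(35) - p(32) - p(30) + p(25) + p(22) - p(15) - p(11) + p(2)
= 17977 + 14883 - 8349 - 5604 + 1958 + 1002 - 176 - 56 + 2
= 21637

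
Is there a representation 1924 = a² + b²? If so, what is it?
18² + 40² (a=18, b=40)

Factorization: 1924 = 2^2 × 13 × 37
By Fermat: n is sum of two squares iff every prime p ≡ 3 (mod 4) appears to even power.
All primes ≡ 3 (mod 4) appear to even power.
Search a = 0, 1, 2, … for 1924 - a² a perfect square: first hit at a = 18: 1924 - 324 = 1600 = 40².
1924 = 18² + 40² = 324 + 1600 ✓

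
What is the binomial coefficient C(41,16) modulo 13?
0

Using Lucas' theorem:
Write n=41 and k=16 in base 13:
n in base 13: [3, 2]
k in base 13: [1, 3]
C(41,16) mod 13 = ∏ C(n_i, k_i) mod 13
Digit binomials (mod 13): C(3,1) = 3; C(2,3) = 0 (k_i > n_i)
Product: 3 × 0 = 0 ≡ 0 (mod 13)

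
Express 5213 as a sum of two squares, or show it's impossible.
37² + 62² (a=37, b=62)

Factorization: 5213 = 13 × 401
By Fermat: n is sum of two squares iff every prime p ≡ 3 (mod 4) appears to even power.
All primes ≡ 3 (mod 4) appear to even power.
Search a = 0, 1, 2, … for 5213 - a² a perfect square: first hit at a = 37: 5213 - 1369 = 3844 = 62².
5213 = 37² + 62² = 1369 + 3844 ✓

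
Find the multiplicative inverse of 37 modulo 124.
57

gcd(37, 124) = 1, so the inverse exists.
Extended Euclidean algorithm on (124, 37):
124 = 3 × 37 + 13  ⟹  13 = (1)·124 + (-3)·37
37 = 2 × 13 + 11  ⟹  11 = (-2)·124 + (7)·37
13 = 1 × 11 + 2  ⟹  2 = (3)·124 + (-10)·37
11 = 5 × 2 + 1  ⟹  1 = (-17)·124 + (57)·37
So (57)·37 ≡ 1 (mod 124), i.e. 37^(-1) ≡ 57 (mod 124).
Check: 37 × 57 = 2109 ≡ 1 (mod 124)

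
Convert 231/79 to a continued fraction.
[2; 1, 12, 6]

Euclidean algorithm steps:
231 = 2 × 79 + 73
79 = 1 × 73 + 6
73 = 12 × 6 + 1
6 = 6 × 1 + 0
Continued fraction: [2; 1, 12, 6]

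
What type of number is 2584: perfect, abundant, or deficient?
abundant

Proper divisors of 2584: sum = 1 + 2 + 4 + 8 + 17 + 19 + 34 + 38 + 68 + 76 + 136 + 152 + 323 + 646 + 1292 = 2816
Since 2816 > 2584, 2584 is abundant.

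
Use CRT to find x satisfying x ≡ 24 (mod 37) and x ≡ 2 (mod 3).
98

Using Chinese Remainder Theorem:
M = 37 × 3 = 111
M1 = 3, M2 = 37
y1 = 3^(-1) mod 37 = 25
y2 = 37^(-1) mod 3 = 1
x = (24×3×25 + 2×37×1) mod 111 = 98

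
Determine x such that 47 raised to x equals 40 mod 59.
13

Baby-step giant-step with step n = ⌈√59⌉ = 8.
Baby steps 47^j mod 59 (j:value) for j=0..7: 0:1, 1:47, 2:26, 3:42, 4:27, 5:30, 6:53, 7:13.
Giant-step multiplier: 47^(-8) ≡ 47^(58-8) = 47^50 ≡ 45 (mod 59).
Giant steps γ_i = 40·45^i mod 59: γ_0=40, γ_1=30 (in table at j=5).
x = i·n + j = 1·8 + 5 = 13.
Check: 47^13 ≡ 40 (mod 59).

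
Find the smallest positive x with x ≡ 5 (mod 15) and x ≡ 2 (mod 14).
170

Using Chinese Remainder Theorem:
M = 15 × 14 = 210
M1 = 14, M2 = 15
y1 = 14^(-1) mod 15 = 14
y2 = 15^(-1) mod 14 = 1
x = (5×14×14 + 2×15×1) mod 210 = 170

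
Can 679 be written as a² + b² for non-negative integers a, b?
Not possible

Factorization: 679 = 7 × 97
By Fermat: n is sum of two squares iff every prime p ≡ 3 (mod 4) appears to even power.
Prime(s) ≡ 3 (mod 4) with odd exponent: [(7, 1)]
Therefore 679 cannot be expressed as a² + b².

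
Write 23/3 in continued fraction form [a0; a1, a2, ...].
[7; 1, 2]

Euclidean algorithm steps:
23 = 7 × 3 + 2
3 = 1 × 2 + 1
2 = 2 × 1 + 0
Continued fraction: [7; 1, 2]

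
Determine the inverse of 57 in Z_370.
13

gcd(57, 370) = 1, so the inverse exists.
Extended Euclidean algorithm on (370, 57):
370 = 6 × 57 + 28  ⟹  28 = (1)·370 + (-6)·57
57 = 2 × 28 + 1  ⟹  1 = (-2)·370 + (13)·57
So (13)·57 ≡ 1 (mod 370), i.e. 57^(-1) ≡ 13 (mod 370).
Check: 57 × 13 = 741 ≡ 1 (mod 370)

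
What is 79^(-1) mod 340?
99

gcd(79, 340) = 1, so the inverse exists.
Extended Euclidean algorithm on (340, 79):
340 = 4 × 79 + 24  ⟹  24 = (1)·340 + (-4)·79
79 = 3 × 24 + 7  ⟹  7 = (-3)·340 + (13)·79
24 = 3 × 7 + 3  ⟹  3 = (10)·340 + (-43)·79
7 = 2 × 3 + 1  ⟹  1 = (-23)·340 + (99)·79
So (99)·79 ≡ 1 (mod 340), i.e. 79^(-1) ≡ 99 (mod 340).
Check: 79 × 99 = 7821 ≡ 1 (mod 340)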